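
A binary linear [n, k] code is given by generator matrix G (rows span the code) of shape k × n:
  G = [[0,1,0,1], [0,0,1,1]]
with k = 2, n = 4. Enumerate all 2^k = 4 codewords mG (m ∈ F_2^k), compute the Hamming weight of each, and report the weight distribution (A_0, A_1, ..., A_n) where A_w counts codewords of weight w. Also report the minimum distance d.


Weight distribution: A_0 = 1, A_2 = 3. Minimum distance d = 2.

Enumerate all 2^2 = 4 messages m ∈ F_2^2.
For each, compute codeword c = mG in F_2^4, then tally its weight.
  m = 00 → c = 0000, weight = 0.
  m = 10 → c = 0101, weight = 2.
  m = 01 → c = 0011, weight = 2.
  m = 11 → c = 0110, weight = 2.
Tally weights:
  weight 0: 1 codewords.
  weight 2: 3 codewords.
Minimum distance d = smallest w > 0 with A_w > 0 = 2.
Sanity: Σ A_w = 4 = 2^2 = 4 ✓.


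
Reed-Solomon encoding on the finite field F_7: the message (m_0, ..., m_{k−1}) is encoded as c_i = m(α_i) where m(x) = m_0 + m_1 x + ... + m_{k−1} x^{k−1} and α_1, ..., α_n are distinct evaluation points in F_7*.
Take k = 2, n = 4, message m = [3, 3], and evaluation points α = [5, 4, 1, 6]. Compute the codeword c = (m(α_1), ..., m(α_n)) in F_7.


c = [4, 1, 6, 0]

Message polynomial: m(x) = 3 + 3·x (mod 7).
For each evaluation point α_i, compute m(α_i) mod 7:
  α_1 = 5: Horner steps 3 → 4, so m(5) = 4.
  α_2 = 4: Horner steps 3 → 1, so m(4) = 1.
  α_3 = 1: Horner steps 3 → 6, so m(1) = 6.
  α_4 = 6: Horner steps 3 → 0, so m(6) = 0.
Codeword c = [4, 1, 6, 0] ∈ F_7^4.


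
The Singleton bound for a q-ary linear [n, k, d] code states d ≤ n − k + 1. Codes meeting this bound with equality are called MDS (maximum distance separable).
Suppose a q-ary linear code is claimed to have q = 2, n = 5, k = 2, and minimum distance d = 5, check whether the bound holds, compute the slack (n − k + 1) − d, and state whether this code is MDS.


Singleton RHS = n − k + 1 = 4, slack = -1, bound violated (no such code; not MDS).

Singleton bound: d ≤ n − k + 1.
Here n = 5, k = 2, so n − k + 1 = 4.
Given d = 5, check d ≤ 4: NO.
Slack = (n − k + 1) − d = -1.
The slack is negative: d = 5 exceeds n − k + 1 = 4 by 1, so the Singleton bound is violated and no linear [5, 2, 5]_2 code can exist. In particular it is not MDS (MDS requires d = n − k + 1 exactly).
Description: the claimed parameters are [5, 2, 5]_2; such a code would be impossible (violates the Singleton bound).


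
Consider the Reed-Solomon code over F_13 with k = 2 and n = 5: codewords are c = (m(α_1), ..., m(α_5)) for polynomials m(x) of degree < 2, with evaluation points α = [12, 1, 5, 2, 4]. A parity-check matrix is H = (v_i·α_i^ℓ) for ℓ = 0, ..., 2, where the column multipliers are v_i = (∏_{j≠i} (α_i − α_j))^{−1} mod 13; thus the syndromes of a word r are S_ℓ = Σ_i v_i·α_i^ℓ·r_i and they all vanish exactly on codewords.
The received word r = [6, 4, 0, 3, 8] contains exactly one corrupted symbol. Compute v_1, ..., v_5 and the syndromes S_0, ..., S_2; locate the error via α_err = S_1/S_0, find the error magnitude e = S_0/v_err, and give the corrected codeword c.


S = (8, 6, 11), error at position 5, error magnitude e = 7, c = [6, 4, 0, 3, 1].

Step 1: column multipliers v_i = (∏_{j≠i}(α_i − α_j))^{−1} mod 13.
  i = 1 (α = 12): (12−1)(12−5)(12−2)(12−4) = 11·7·10·8 = 6160 ≡ 11, so v_1 = 11^{−1} = 6 (mod 13).
  i = 2 (α = 1): (1−12)(1−5)(1−2)(1−4) = (−11)·(−4)·(−1)·(−3) = 132 ≡ 2, so v_2 = 2^{−1} = 7 (mod 13).
  i = 3 (α = 5): (5−12)(5−1)(5−2)(5−4) = (−7)·4·3·1 = −84 ≡ 7, so v_3 = 7^{−1} = 2 (mod 13).
  i = 4 (α = 2): (2−12)(2−1)(2−5)(2−4) = (−10)·1·(−3)·(−2) = −60 ≡ 5, so v_4 = 5^{−1} = 8 (mod 13).
  i = 5 (α = 4): (4−12)(4−1)(4−5)(4−2) = (−8)·3·(−1)·2 = 48 ≡ 9, so v_5 = 9^{−1} = 3 (mod 13).
  v = [6, 7, 2, 8, 3].
Step 2: syndromes of r = [6, 4, 0, 3, 8] (all sums mod 13).
  S_0 = Σ v_i r_i = 6·6 + 7·4 + 2·0 + 8·3 + 3·8 = 112 ≡ 8.
  S_1 = Σ v_i α_i r_i = 6·12·6 + 7·1·4 + 2·5·0 + 8·2·3 + 3·4·8 = 604 ≡ 6.
  α_i^2 mod 13 = [1, 1, 12, 4, 3].
  S_2 = Σ v_i α_i^2 r_i = 6·1·6 + 7·1·4 + 2·12·0 + 8·4·3 + 3·3·8 = 232 ≡ 11.
  S = (8, 6, 11) ≠ 0, so r is not a codeword (an error is present).
Step 3: locate the error. For a single error e at position i, S_ℓ = v_i·e·α_i^ℓ, so α_err = S_1/S_0.
  S_0^{−1} = 8^{−1} = 5 (mod 13), so α_err = 6·5 = 30 ≡ 4 = α_5. Error position i = 5.
  Consistency check: S_2/S_1 = 11·11 = 121 ≡ 4 = α_err ✓ (single-error assumption holds).
Step 4: error magnitude e = S_0/v_5 = S_0·∏_{j≠5}(α_5 − α_j) = 8·9 = 72 ≡ 7 (mod 13).
Step 5: correct position 5: c_5 = r_5 − e = 8 − 7 ≡ 1 (mod 13). Hence c = [6, 4, 0, 3, 1].
  Check: interpolating c through the α_i gives m(x) = 5 + 12·x (degree < 2) with m(α_i) = c_i for every i, so c is indeed a codeword.


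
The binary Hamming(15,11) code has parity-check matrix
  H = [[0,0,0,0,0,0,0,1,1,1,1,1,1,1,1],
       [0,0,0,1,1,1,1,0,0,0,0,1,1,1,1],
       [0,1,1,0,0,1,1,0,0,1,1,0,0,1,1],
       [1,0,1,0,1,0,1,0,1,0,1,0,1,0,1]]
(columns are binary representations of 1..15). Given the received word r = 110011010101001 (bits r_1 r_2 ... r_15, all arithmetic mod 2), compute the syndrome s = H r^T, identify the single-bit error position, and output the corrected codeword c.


s = (0, 0, 0, 1)^T, error position = 1, corrected codeword c = 010011010101001

Compute s = H r^T mod 2 one row at a time:
  s_1 = 1 + 0 + 1 + 0 + 1 + 0 + 0 + 1 = 4 ≡ 0 (mod 2).
  s_2 = 0 + 1 + 1 + 0 + 1 + 0 + 0 + 1 = 4 ≡ 0 (mod 2).
  s_3 = 1 + 0 + 1 + 0 + 1 + 0 + 0 + 1 = 4 ≡ 0 (mod 2).
  s_4 = 1 + 0 + 1 + 0 + 0 + 0 + 0 + 1 = 3 ≡ 1 (mod 2).
s = (0, 0, 0, 1)^T — this equals column 1 of H (binary 0001), so error is at position 1.
Correct: flip bit 1 of r = 110011010101001 to get c = 010011010101001.


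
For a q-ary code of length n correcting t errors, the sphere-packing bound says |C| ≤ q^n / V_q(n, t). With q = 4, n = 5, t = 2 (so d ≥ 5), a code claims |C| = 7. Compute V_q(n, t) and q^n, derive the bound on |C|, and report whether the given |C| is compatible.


V_q(n, t) = 106, q^n = 1024, Hamming bound = 9, |C| = 7 ≤ bound (satisfied).

Step 1: Compute V_q(n, t) = Σ_{j=0}^2 C(n, j) (q−1)^j.
  j = 0: C(5,0)·(3)^0 = 1·1 = 1.
  j = 1: C(5,1)·(3)^1 = 5·3 = 15.
  j = 2: C(5,2)·(3)^2 = 10·9 = 90.
  V_q(n, t) = 1 + 15 + 90 = 106.
Step 2: q^n = 4^5 = 1024.
Step 3: Hamming bound ⌊q^n / V_q(n,t)⌋ = ⌊1024/106⌋ = 9.
Step 4: Compare |C| = 7 to 9: satisfied.
The claimed |C| lies below the Hamming bound.


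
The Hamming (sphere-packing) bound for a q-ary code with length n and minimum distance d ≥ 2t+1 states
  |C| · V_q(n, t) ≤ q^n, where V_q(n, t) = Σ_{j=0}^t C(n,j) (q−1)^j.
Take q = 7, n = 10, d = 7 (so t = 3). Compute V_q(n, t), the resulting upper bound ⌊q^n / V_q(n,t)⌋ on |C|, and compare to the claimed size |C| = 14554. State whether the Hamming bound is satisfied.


V_q(n, t) = 27601, q^n = 282475249, Hamming bound = 10234, |C| = 14554 > bound (violated).

Step 1: Compute V_q(n, t) = Σ_{j=0}^3 C(n, j) (q−1)^j.
  j = 0: C(10,0)·(6)^0 = 1·1 = 1.
  j = 1: C(10,1)·(6)^1 = 10·6 = 60.
  j = 2: C(10,2)·(6)^2 = 45·36 = 1620.
  j = 3: C(10,3)·(6)^3 = 120·216 = 25920.
  V_q(n, t) = 1 + 60 + 1620 + 25920 = 27601.
Step 2: q^n = 7^10 = 282475249.
Step 3: Hamming bound ⌊q^n / V_q(n,t)⌋ = ⌊282475249/27601⌋ = 10234.
Step 4: Compare |C| = 14554 to 10234: violated.
The claimed |C| lies above the Hamming bound, so no 7-ary code of length 10 with d ≥ 7 can have 14554 codewords.


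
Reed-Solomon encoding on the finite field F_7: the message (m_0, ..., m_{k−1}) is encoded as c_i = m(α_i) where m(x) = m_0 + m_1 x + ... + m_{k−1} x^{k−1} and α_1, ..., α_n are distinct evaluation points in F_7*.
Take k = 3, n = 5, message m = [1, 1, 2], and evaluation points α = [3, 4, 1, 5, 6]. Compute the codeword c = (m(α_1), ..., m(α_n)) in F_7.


c = [1, 2, 4, 0, 2]

Message polynomial: m(x) = 1 + 1·x + 2·x^2 (mod 7).
For each evaluation point α_i, compute m(α_i) mod 7:
  α_1 = 3: Horner steps 2 → 0 → 1, so m(3) = 1.
  α_2 = 4: Horner steps 2 → 2 → 2, so m(4) = 2.
  α_3 = 1: Horner steps 2 → 3 → 4, so m(1) = 4.
  α_4 = 5: Horner steps 2 → 4 → 0, so m(5) = 0.
  α_5 = 6: Horner steps 2 → 6 → 2, so m(6) = 2.
Codeword c = [1, 2, 4, 0, 2] ∈ F_7^5.


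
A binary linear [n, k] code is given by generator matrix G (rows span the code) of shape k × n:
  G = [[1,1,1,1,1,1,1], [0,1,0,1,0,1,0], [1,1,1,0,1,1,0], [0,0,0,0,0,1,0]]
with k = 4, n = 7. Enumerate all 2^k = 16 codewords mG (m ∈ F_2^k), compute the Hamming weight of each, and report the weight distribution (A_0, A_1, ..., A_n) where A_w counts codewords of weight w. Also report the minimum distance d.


Weight distribution: A_0 = 1, A_1 = 1, A_2 = 3, A_3 = 3, A_4 = 3, A_5 = 3, A_6 = 1, A_7 = 1. Minimum distance d = 1.

Enumerate all 2^4 = 16 messages m ∈ F_2^4.
For each, compute codeword c = mG in F_2^7, then tally its weight.
  m = 0000 → c = 0000000, weight = 0.
  m = 1000 → c = 1111111, weight = 7.
  m = 0100 → c = 0101010, weight = 3.
  m = 1100 → c = 1010101, weight = 4.
  m = 0010 → c = 1110110, weight = 5.
  m = 1010 → c = 0001001, weight = 2.
  m = 0110 → c = 1011100, weight = 4.
  m = 1110 → c = 0100011, weight = 3.
  m = 0001 → c = 0000010, weight = 1.
  m = 1001 → c = 1111101, weight = 6.
  m = 0101 → c = 0101000, weight = 2.
  m = 1101 → c = 1010111, weight = 5.
  m = 0011 → c = 1110100, weight = 4.
  m = 1011 → c = 0001011, weight = 3.
  m = 0111 → c = 1011110, weight = 5.
  m = 1111 → c = 0100001, weight = 2.
Tally weights:
  weight 0: 1 codewords.
  weight 1: 1 codewords.
  weight 2: 3 codewords.
  weight 3: 3 codewords.
  weight 4: 3 codewords.
  weight 5: 3 codewords.
  weight 6: 1 codewords.
  weight 7: 1 codewords.
Minimum distance d = smallest w > 0 with A_w > 0 = 1.
Sanity: Σ A_w = 16 = 2^4 = 16 ✓.


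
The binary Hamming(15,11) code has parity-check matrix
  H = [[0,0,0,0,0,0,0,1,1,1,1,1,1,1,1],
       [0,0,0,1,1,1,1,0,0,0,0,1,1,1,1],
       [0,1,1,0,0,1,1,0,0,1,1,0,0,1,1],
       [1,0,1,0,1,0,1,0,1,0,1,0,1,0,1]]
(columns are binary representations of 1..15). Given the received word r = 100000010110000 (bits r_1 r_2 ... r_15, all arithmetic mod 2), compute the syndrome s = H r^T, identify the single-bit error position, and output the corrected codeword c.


s = (1, 0, 0, 0)^T, error position = 8, corrected codeword c = 100000000110000

Compute s = H r^T mod 2 one row at a time:
  s_1 = 1 + 0 + 1 + 1 + 0 + 0 + 0 + 0 = 3 ≡ 1 (mod 2).
  s_2 = 0 + 0 + 0 + 0 + 0 + 0 + 0 + 0 = 0 ≡ 0 (mod 2).
  s_3 = 0 + 0 + 0 + 0 + 1 + 1 + 0 + 0 = 2 ≡ 0 (mod 2).
  s_4 = 1 + 0 + 0 + 0 + 0 + 1 + 0 + 0 = 2 ≡ 0 (mod 2).
s = (1, 0, 0, 0)^T — this equals column 8 of H (binary 1000), so error is at position 8.
Correct: flip bit 8 of r = 100000010110000 to get c = 100000000110000.


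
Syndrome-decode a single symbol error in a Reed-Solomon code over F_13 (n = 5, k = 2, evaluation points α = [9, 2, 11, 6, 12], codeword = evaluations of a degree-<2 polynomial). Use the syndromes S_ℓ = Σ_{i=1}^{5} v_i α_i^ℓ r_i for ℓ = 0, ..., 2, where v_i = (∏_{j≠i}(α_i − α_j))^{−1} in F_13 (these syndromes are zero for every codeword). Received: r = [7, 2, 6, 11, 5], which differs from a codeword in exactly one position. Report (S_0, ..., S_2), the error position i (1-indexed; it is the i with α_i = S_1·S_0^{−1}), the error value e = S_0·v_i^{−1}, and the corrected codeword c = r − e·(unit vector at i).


S = (10, 12, 4), error at position 1, error magnitude e = 12, c = [8, 2, 6, 11, 5].

Step 1: column multipliers v_i = (∏_{j≠i}(α_i − α_j))^{−1} mod 13.
  i = 1 (α = 9): (9−2)(9−11)(9−6)(9−12) = 7·(−2)·3·(−3) = 126 ≡ 9, so v_1 = 9^{−1} = 3 (mod 13).
  i = 2 (α = 2): (2−9)(2−11)(2−6)(2−12) = (−7)·(−9)·(−4)·(−10) = 2520 ≡ 11, so v_2 = 11^{−1} = 6 (mod 13).
  i = 3 (α = 11): (11−9)(11−2)(11−6)(11−12) = 2·9·5·(−1) = −90 ≡ 1, so v_3 = 1^{−1} = 1 (mod 13).
  i = 4 (α = 6): (6−9)(6−2)(6−11)(6−12) = (−3)·4·(−5)·(−6) = −360 ≡ 4, so v_4 = 4^{−1} = 10 (mod 13).
  i = 5 (α = 12): (12−9)(12−2)(12−11)(12−6) = 3·10·1·6 = 180 ≡ 11, so v_5 = 11^{−1} = 6 (mod 13).
  v = [3, 6, 1, 10, 6].
Step 2: syndromes of r = [7, 2, 6, 11, 5] (all sums mod 13).
  S_0 = Σ v_i r_i = 3·7 + 6·2 + 1·6 + 10·11 + 6·5 = 179 ≡ 10.
  S_1 = Σ v_i α_i r_i = 3·9·7 + 6·2·2 + 1·11·6 + 10·6·11 + 6·12·5 = 1299 ≡ 12.
  α_i^2 mod 13 = [3, 4, 4, 10, 1].
  S_2 = Σ v_i α_i^2 r_i = 3·3·7 + 6·4·2 + 1·4·6 + 10·10·11 + 6·1·5 = 1265 ≡ 4.
  S = (10, 12, 4) ≠ 0, so r is not a codeword (an error is present).
Step 3: locate the error. For a single error e at position i, S_ℓ = v_i·e·α_i^ℓ, so α_err = S_1/S_0.
  S_0^{−1} = 10^{−1} = 4 (mod 13), so α_err = 12·4 = 48 ≡ 9 = α_1. Error position i = 1.
  Consistency check: S_2/S_1 = 4·12 = 48 ≡ 9 = α_err ✓ (single-error assumption holds).
Step 4: error magnitude e = S_0/v_1 = S_0·∏_{j≠1}(α_1 − α_j) = 10·9 = 90 ≡ 12 (mod 13).
Step 5: correct position 1: c_1 = r_1 − e = 7 − 12 ≡ 8 (mod 13). Hence c = [8, 2, 6, 11, 5].
  Check: interpolating c through the α_i gives m(x) = 4 + 12·x (degree < 2) with m(α_i) = c_i for every i, so c is indeed a codeword.


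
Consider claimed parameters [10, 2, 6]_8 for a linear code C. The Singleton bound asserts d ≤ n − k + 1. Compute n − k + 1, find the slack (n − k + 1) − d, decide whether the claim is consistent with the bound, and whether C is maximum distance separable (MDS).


Singleton RHS = n − k + 1 = 9, slack = 3, bound satisfied, not MDS.

Singleton bound: d ≤ n − k + 1.
Here n = 10, k = 2, so n − k + 1 = 9.
Given d = 6, check d ≤ 9: YES.
Slack = (n − k + 1) − d = 3.
The code is NOT MDS (slack = 3 > 0).
Description: the claimed parameters are [10, 2, 6]_8; such a code would be non-MDS.


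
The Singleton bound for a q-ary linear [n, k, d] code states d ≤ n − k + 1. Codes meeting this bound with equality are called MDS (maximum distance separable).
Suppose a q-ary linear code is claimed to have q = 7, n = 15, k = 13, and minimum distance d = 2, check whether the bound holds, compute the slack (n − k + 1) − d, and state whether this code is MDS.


Singleton RHS = n − k + 1 = 3, slack = 1, bound satisfied, not MDS.

Singleton bound: d ≤ n − k + 1.
Here n = 15, k = 13, so n − k + 1 = 3.
Given d = 2, check d ≤ 3: YES.
Slack = (n − k + 1) − d = 1.
The code is NOT MDS (slack = 1 > 0).
Description: the claimed parameters are [15, 13, 2]_7; such a code would be non-MDS.


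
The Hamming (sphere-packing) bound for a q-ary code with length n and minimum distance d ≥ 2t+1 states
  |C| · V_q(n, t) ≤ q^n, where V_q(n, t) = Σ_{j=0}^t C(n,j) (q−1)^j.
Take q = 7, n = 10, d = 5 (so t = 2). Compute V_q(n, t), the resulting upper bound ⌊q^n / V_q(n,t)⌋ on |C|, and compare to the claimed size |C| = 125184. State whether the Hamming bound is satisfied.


V_q(n, t) = 1681, q^n = 282475249, Hamming bound = 168040, |C| = 125184 ≤ bound (satisfied).

Step 1: Compute V_q(n, t) = Σ_{j=0}^2 C(n, j) (q−1)^j.
  j = 0: C(10,0)·(6)^0 = 1·1 = 1.
  j = 1: C(10,1)·(6)^1 = 10·6 = 60.
  j = 2: C(10,2)·(6)^2 = 45·36 = 1620.
  V_q(n, t) = 1 + 60 + 1620 = 1681.
Step 2: q^n = 7^10 = 282475249.
Step 3: Hamming bound ⌊q^n / V_q(n,t)⌋ = ⌊282475249/1681⌋ = 168040.
Step 4: Compare |C| = 125184 to 168040: satisfied.
The claimed |C| lies below the Hamming bound.


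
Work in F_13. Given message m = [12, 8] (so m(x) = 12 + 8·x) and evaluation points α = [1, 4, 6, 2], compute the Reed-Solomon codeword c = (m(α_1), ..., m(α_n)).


c = [7, 5, 8, 2]

Message polynomial: m(x) = 12 + 8·x (mod 13).
For each evaluation point α_i, compute m(α_i) mod 13:
  α_1 = 1: Horner steps 8 → 7, so m(1) = 7.
  α_2 = 4: Horner steps 8 → 5, so m(4) = 5.
  α_3 = 6: Horner steps 8 → 8, so m(6) = 8.
  α_4 = 2: Horner steps 8 → 2, so m(2) = 2.
Codeword c = [7, 5, 8, 2] ∈ F_13^4.


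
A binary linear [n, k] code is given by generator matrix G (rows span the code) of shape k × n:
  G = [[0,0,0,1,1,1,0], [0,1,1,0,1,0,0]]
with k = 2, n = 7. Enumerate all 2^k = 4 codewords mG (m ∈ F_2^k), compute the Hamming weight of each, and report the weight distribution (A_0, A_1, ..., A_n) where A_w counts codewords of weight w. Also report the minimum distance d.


Weight distribution: A_0 = 1, A_3 = 2, A_4 = 1. Minimum distance d = 3.

Enumerate all 2^2 = 4 messages m ∈ F_2^2.
For each, compute codeword c = mG in F_2^7, then tally its weight.
  m = 00 → c = 0000000, weight = 0.
  m = 10 → c = 0001110, weight = 3.
  m = 01 → c = 0110100, weight = 3.
  m = 11 → c = 0111010, weight = 4.
Tally weights:
  weight 0: 1 codewords.
  weight 3: 2 codewords.
  weight 4: 1 codewords.
Minimum distance d = smallest w > 0 with A_w > 0 = 3.
Sanity: Σ A_w = 4 = 2^2 = 4 ✓.


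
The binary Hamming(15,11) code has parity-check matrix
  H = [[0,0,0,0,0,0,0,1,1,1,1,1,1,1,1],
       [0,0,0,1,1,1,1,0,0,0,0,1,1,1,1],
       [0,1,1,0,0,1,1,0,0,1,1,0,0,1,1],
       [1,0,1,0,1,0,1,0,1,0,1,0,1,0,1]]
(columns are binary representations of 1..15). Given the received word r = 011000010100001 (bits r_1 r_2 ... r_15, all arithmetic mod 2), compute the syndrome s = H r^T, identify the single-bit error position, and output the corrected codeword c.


s = (1, 1, 0, 0)^T, error position = 12, corrected codeword c = 011000010101001

Compute s = H r^T mod 2 one row at a time:
  s_1 = 1 + 0 + 1 + 0 + 0 + 0 + 0 + 1 = 3 ≡ 1 (mod 2).
  s_2 = 0 + 0 + 0 + 0 + 0 + 0 + 0 + 1 = 1 ≡ 1 (mod 2).
  s_3 = 1 + 1 + 0 + 0 + 1 + 0 + 0 + 1 = 4 ≡ 0 (mod 2).
  s_4 = 0 + 1 + 0 + 0 + 0 + 0 + 0 + 1 = 2 ≡ 0 (mod 2).
s = (1, 1, 0, 0)^T — this equals column 12 of H (binary 1100), so error is at position 12.
Correct: flip bit 12 of r = 011000010100001 to get c = 011000010101001.


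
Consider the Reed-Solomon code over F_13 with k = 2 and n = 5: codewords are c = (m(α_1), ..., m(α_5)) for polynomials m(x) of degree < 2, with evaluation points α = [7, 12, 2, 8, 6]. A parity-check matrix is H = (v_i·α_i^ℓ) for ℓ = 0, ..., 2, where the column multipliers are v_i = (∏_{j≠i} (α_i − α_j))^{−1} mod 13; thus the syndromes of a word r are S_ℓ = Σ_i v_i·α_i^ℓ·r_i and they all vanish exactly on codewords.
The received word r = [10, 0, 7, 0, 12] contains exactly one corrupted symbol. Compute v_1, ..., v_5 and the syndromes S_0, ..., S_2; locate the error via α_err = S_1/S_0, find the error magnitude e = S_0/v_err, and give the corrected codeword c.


S = (11, 10, 2), error at position 4, error magnitude e = 5, c = [10, 0, 7, 8, 12].

Step 1: column multipliers v_i = (∏_{j≠i}(α_i − α_j))^{−1} mod 13.
  i = 1 (α = 7): (7−12)(7−2)(7−8)(7−6) = (−5)·5·(−1)·1 = 25 ≡ 12, so v_1 = 12^{−1} = 12 (mod 13).
  i = 2 (α = 12): (12−7)(12−2)(12−8)(12−6) = 5·10·4·6 = 1200 ≡ 4, so v_2 = 4^{−1} = 10 (mod 13).
  i = 3 (α = 2): (2−7)(2−12)(2−8)(2−6) = (−5)·(−10)·(−6)·(−4) = 1200 ≡ 4, so v_3 = 4^{−1} = 10 (mod 13).
  i = 4 (α = 8): (8−7)(8−12)(8−2)(8−6) = 1·(−4)·6·2 = −48 ≡ 4, so v_4 = 4^{−1} = 10 (mod 13).
  i = 5 (α = 6): (6−7)(6−12)(6−2)(6−8) = (−1)·(−6)·4·(−2) = −48 ≡ 4, so v_5 = 4^{−1} = 10 (mod 13).
  v = [12, 10, 10, 10, 10].
Step 2: syndromes of r = [10, 0, 7, 0, 12] (all sums mod 13).
  S_0 = Σ v_i r_i = 12·10 + 10·0 + 10·7 + 10·0 + 10·12 = 310 ≡ 11.
  S_1 = Σ v_i α_i r_i = 12·7·10 + 10·12·0 + 10·2·7 + 10·8·0 + 10·6·12 = 1700 ≡ 10.
  α_i^2 mod 13 = [10, 1, 4, 12, 10].
  S_2 = Σ v_i α_i^2 r_i = 12·10·10 + 10·1·0 + 10·4·7 + 10·12·0 + 10·10·12 = 2680 ≡ 2.
  S = (11, 10, 2) ≠ 0, so r is not a codeword (an error is present).
Step 3: locate the error. For a single error e at position i, S_ℓ = v_i·e·α_i^ℓ, so α_err = S_1/S_0.
  S_0^{−1} = 11^{−1} = 6 (mod 13), so α_err = 10·6 = 60 ≡ 8 = α_4. Error position i = 4.
  Consistency check: S_2/S_1 = 2·4 = 8 ≡ 8 = α_err ✓ (single-error assumption holds).
Step 4: error magnitude e = S_0/v_4 = S_0·∏_{j≠4}(α_4 − α_j) = 11·4 = 44 ≡ 5 (mod 13).
Step 5: correct position 4: c_4 = r_4 − e = 0 − 5 ≡ 8 (mod 13). Hence c = [10, 0, 7, 8, 12].
  Check: interpolating c through the α_i gives m(x) = 11 + 11·x (degree < 2) with m(α_i) = c_i for every i, so c is indeed a codeword.


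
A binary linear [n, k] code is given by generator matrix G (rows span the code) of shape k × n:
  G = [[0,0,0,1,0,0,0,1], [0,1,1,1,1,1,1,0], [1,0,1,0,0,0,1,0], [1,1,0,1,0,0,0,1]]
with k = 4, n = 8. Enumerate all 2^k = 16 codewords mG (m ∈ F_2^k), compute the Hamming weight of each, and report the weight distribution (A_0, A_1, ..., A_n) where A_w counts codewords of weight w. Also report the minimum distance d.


Weight distribution: A_0 = 1, A_2 = 2, A_3 = 4, A_4 = 1, A_5 = 4, A_6 = 4. Minimum distance d = 2.

Enumerate all 2^4 = 16 messages m ∈ F_2^4.
For each, compute codeword c = mG in F_2^8, then tally its weight.
  m = 0000 → c = 00000000, weight = 0.
  m = 1000 → c = 00010001, weight = 2.
  m = 0100 → c = 01111110, weight = 6.
  m = 1100 → c = 01101111, weight = 6.
  m = 0010 → c = 10100010, weight = 3.
  m = 1010 → c = 10110011, weight = 5.
  m = 0110 → c = 11011100, weight = 5.
  m = 1110 → c = 11001101, weight = 5.
  m = 0001 → c = 11010001, weight = 4.
  m = 1001 → c = 11000000, weight = 2.
  m = 0101 → c = 10101111, weight = 6.
  m = 1101 → c = 10111110, weight = 6.
  m = 0011 → c = 01110011, weight = 5.
  m = 1011 → c = 01100010, weight = 3.
  m = 0111 → c = 00001101, weight = 3.
  m = 1111 → c = 00011100, weight = 3.
Tally weights:
  weight 0: 1 codewords.
  weight 2: 2 codewords.
  weight 3: 4 codewords.
  weight 4: 1 codewords.
  weight 5: 4 codewords.
  weight 6: 4 codewords.
Minimum distance d = smallest w > 0 with A_w > 0 = 2.
Sanity: Σ A_w = 16 = 2^4 = 16 ✓.


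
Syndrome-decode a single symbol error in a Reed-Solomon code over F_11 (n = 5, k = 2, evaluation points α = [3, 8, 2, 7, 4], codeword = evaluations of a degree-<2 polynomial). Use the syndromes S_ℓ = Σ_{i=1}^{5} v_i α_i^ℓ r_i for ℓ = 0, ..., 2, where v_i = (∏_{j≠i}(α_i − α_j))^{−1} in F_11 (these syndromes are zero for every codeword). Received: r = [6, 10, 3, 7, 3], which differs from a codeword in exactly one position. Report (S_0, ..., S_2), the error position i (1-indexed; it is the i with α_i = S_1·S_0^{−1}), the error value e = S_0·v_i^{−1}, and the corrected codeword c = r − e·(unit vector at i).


S = (8, 10, 7), error at position 5, error magnitude e = 5, c = [6, 10, 3, 7, 9].

Step 1: column multipliers v_i = (∏_{j≠i}(α_i − α_j))^{−1} mod 11.
  i = 1 (α = 3): (3−8)(3−2)(3−7)(3−4) = (−5)·1·(−4)·(−1) = −20 ≡ 2, so v_1 = 2^{−1} = 6 (mod 11).
  i = 2 (α = 8): (8−3)(8−2)(8−7)(8−4) = 5·6·1·4 = 120 ≡ 10, so v_2 = 10^{−1} = 10 (mod 11).
  i = 3 (α = 2): (2−3)(2−8)(2−7)(2−4) = (−1)·(−6)·(−5)·(−2) = 60 ≡ 5, so v_3 = 5^{−1} = 9 (mod 11).
  i = 4 (α = 7): (7−3)(7−8)(7−2)(7−4) = 4·(−1)·5·3 = −60 ≡ 6, so v_4 = 6^{−1} = 2 (mod 11).
  i = 5 (α = 4): (4−3)(4−8)(4−2)(4−7) = 1·(−4)·2·(−3) = 24 ≡ 2, so v_5 = 2^{−1} = 6 (mod 11).
  v = [6, 10, 9, 2, 6].
Step 2: syndromes of r = [6, 10, 3, 7, 3] (all sums mod 11).
  S_0 = Σ v_i r_i = 6·6 + 10·10 + 9·3 + 2·7 + 6·3 = 195 ≡ 8.
  S_1 = Σ v_i α_i r_i = 6·3·6 + 10·8·10 + 9·2·3 + 2·7·7 + 6·4·3 = 1132 ≡ 10.
  α_i^2 mod 11 = [9, 9, 4, 5, 5].
  S_2 = Σ v_i α_i^2 r_i = 6·9·6 + 10·9·10 + 9·4·3 + 2·5·7 + 6·5·3 = 1492 ≡ 7.
  S = (8, 10, 7) ≠ 0, so r is not a codeword (an error is present).
Step 3: locate the error. For a single error e at position i, S_ℓ = v_i·e·α_i^ℓ, so α_err = S_1/S_0.
  S_0^{−1} = 8^{−1} = 7 (mod 11), so α_err = 10·7 = 70 ≡ 4 = α_5. Error position i = 5.
  Consistency check: S_2/S_1 = 7·10 = 70 ≡ 4 = α_err ✓ (single-error assumption holds).
Step 4: error magnitude e = S_0/v_5 = S_0·∏_{j≠5}(α_5 − α_j) = 8·2 = 16 ≡ 5 (mod 11).
Step 5: correct position 5: c_5 = r_5 − e = 3 − 5 ≡ 9 (mod 11). Hence c = [6, 10, 3, 7, 9].
  Check: interpolating c through the α_i gives m(x) = 8 + 3·x (degree < 2) with m(α_i) = c_i for every i, so c is indeed a codeword.


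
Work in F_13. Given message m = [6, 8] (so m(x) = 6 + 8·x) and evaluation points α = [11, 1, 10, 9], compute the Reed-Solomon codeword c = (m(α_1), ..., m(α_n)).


c = [3, 1, 8, 0]

Message polynomial: m(x) = 6 + 8·x (mod 13).
For each evaluation point α_i, compute m(α_i) mod 13:
  α_1 = 11: Horner steps 8 → 3, so m(11) = 3.
  α_2 = 1: Horner steps 8 → 1, so m(1) = 1.
  α_3 = 10: Horner steps 8 → 8, so m(10) = 8.
  α_4 = 9: Horner steps 8 → 0, so m(9) = 0.
Codeword c = [3, 1, 8, 0] ∈ F_13^4.


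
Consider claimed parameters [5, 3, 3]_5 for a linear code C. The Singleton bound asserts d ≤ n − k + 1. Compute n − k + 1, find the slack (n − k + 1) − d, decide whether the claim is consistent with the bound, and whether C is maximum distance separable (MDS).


Singleton RHS = n − k + 1 = 3, slack = 0, bound satisfied, MDS.

Singleton bound: d ≤ n − k + 1.
Here n = 5, k = 3, so n − k + 1 = 3.
Given d = 3, check d ≤ 3: YES.
Slack = (n − k + 1) − d = 0.
The code is MDS (slack = 0).
Description: the claimed parameters are [5, 3, 3]_5; such a code would be MDS (meets Singleton bound).


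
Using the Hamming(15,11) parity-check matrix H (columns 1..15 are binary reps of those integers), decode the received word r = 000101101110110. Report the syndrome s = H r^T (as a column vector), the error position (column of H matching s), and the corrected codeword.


s = (1, 1, 1, 0)^T, error position = 14, corrected codeword c = 000101101110100

Compute s = H r^T mod 2 one row at a time:
  s_1 = 0 + 1 + 1 + 1 + 0 + 1 + 1 + 0 = 5 ≡ 1 (mod 2).
  s_2 = 1 + 0 + 1 + 1 + 0 + 1 + 1 + 0 = 5 ≡ 1 (mod 2).
  s_3 = 0 + 0 + 1 + 1 + 1 + 1 + 1 + 0 = 5 ≡ 1 (mod 2).
  s_4 = 0 + 0 + 0 + 1 + 1 + 1 + 1 + 0 = 4 ≡ 0 (mod 2).
s = (1, 1, 1, 0)^T — this equals column 14 of H (binary 1110), so error is at position 14.
Correct: flip bit 14 of r = 000101101110110 to get c = 000101101110100.


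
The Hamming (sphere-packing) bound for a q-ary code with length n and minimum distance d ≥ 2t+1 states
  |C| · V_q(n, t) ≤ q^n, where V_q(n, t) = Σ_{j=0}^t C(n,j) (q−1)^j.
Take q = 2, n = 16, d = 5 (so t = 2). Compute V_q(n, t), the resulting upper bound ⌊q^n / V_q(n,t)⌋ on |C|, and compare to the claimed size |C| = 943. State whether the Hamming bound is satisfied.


V_q(n, t) = 137, q^n = 65536, Hamming bound = 478, |C| = 943 > bound (violated).

Step 1: Compute V_q(n, t) = Σ_{j=0}^2 C(n, j) (q−1)^j.
  j = 0: C(16,0)·(1)^0 = 1·1 = 1.
  j = 1: C(16,1)·(1)^1 = 16·1 = 16.
  j = 2: C(16,2)·(1)^2 = 120·1 = 120.
  V_q(n, t) = 1 + 16 + 120 = 137.
Step 2: q^n = 2^16 = 65536.
Step 3: Hamming bound ⌊q^n / V_q(n,t)⌋ = ⌊65536/137⌋ = 478.
Step 4: Compare |C| = 943 to 478: violated.
The claimed |C| lies above the Hamming bound, so no 2-ary code of length 16 with d ≥ 5 can have 943 codewords.


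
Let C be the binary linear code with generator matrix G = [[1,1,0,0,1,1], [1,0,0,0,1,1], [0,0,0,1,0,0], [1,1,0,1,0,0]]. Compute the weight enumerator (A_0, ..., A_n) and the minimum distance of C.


Weight distribution: A_0 = 1, A_1 = 3, A_2 = 4, A_3 = 4, A_4 = 3, A_5 = 1. Minimum distance d = 1.

Enumerate all 2^4 = 16 messages m ∈ F_2^4.
For each, compute codeword c = mG in F_2^6, then tally its weight.
  m = 0000 → c = 000000, weight = 0.
  m = 1000 → c = 110011, weight = 4.
  m = 0100 → c = 100011, weight = 3.
  m = 1100 → c = 010000, weight = 1.
  m = 0010 → c = 000100, weight = 1.
  m = 1010 → c = 110111, weight = 5.
  m = 0110 → c = 100111, weight = 4.
  m = 1110 → c = 010100, weight = 2.
  m = 0001 → c = 110100, weight = 3.
  m = 1001 → c = 000111, weight = 3.
  m = 0101 → c = 010111, weight = 4.
  m = 1101 → c = 100100, weight = 2.
  m = 0011 → c = 110000, weight = 2.
  m = 1011 → c = 000011, weight = 2.
  m = 0111 → c = 010011, weight = 3.
  m = 1111 → c = 100000, weight = 1.
Tally weights:
  weight 0: 1 codewords.
  weight 1: 3 codewords.
  weight 2: 4 codewords.
  weight 3: 4 codewords.
  weight 4: 3 codewords.
  weight 5: 1 codewords.
Minimum distance d = smallest w > 0 with A_w > 0 = 1.
Sanity: Σ A_w = 16 = 2^4 = 16 ✓.


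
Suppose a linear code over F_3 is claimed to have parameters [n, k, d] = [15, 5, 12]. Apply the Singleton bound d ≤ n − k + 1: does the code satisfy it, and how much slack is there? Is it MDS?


Singleton RHS = n − k + 1 = 11, slack = -1, bound violated (no such code; not MDS).

Singleton bound: d ≤ n − k + 1.
Here n = 15, k = 5, so n − k + 1 = 11.
Given d = 12, check d ≤ 11: NO.
Slack = (n − k + 1) − d = -1.
The slack is negative: d = 12 exceeds n − k + 1 = 11 by 1, so the Singleton bound is violated and no linear [15, 5, 12]_3 code can exist. In particular it is not MDS (MDS requires d = n − k + 1 exactly).
Description: the claimed parameters are [15, 5, 12]_3; such a code would be impossible (violates the Singleton bound).


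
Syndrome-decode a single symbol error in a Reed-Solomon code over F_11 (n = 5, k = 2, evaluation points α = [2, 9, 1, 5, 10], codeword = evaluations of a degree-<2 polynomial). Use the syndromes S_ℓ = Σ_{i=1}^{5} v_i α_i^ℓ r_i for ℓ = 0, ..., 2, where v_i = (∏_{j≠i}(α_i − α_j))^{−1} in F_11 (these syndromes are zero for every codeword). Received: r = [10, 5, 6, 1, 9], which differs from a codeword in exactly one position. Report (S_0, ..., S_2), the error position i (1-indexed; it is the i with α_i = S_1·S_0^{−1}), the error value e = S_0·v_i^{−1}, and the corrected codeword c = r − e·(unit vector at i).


S = (5, 3, 4), error at position 4, error magnitude e = 1, c = [10, 5, 6, 0, 9].

Step 1: column multipliers v_i = (∏_{j≠i}(α_i − α_j))^{−1} mod 11.
  i = 1 (α = 2): (2−9)(2−1)(2−5)(2−10) = (−7)·1·(−3)·(−8) = −168 ≡ 8, so v_1 = 8^{−1} = 7 (mod 11).
  i = 2 (α = 9): (9−2)(9−1)(9−5)(9−10) = 7·8·4·(−1) = −224 ≡ 7, so v_2 = 7^{−1} = 8 (mod 11).
  i = 3 (α = 1): (1−2)(1−9)(1−5)(1−10) = (−1)·(−8)·(−4)·(−9) = 288 ≡ 2, so v_3 = 2^{−1} = 6 (mod 11).
  i = 4 (α = 5): (5−2)(5−9)(5−1)(5−10) = 3·(−4)·4·(−5) = 240 ≡ 9, so v_4 = 9^{−1} = 5 (mod 11).
  i = 5 (α = 10): (10−2)(10−9)(10−1)(10−5) = 8·1·9·5 = 360 ≡ 8, so v_5 = 8^{−1} = 7 (mod 11).
  v = [7, 8, 6, 5, 7].
Step 2: syndromes of r = [10, 5, 6, 1, 9] (all sums mod 11).
  S_0 = Σ v_i r_i = 7·10 + 8·5 + 6·6 + 5·1 + 7·9 = 214 ≡ 5.
  S_1 = Σ v_i α_i r_i = 7·2·10 + 8·9·5 + 6·1·6 + 5·5·1 + 7·10·9 = 1191 ≡ 3.
  α_i^2 mod 11 = [4, 4, 1, 3, 1].
  S_2 = Σ v_i α_i^2 r_i = 7·4·10 + 8·4·5 + 6·1·6 + 5·3·1 + 7·1·9 = 554 ≡ 4.
  S = (5, 3, 4) ≠ 0, so r is not a codeword (an error is present).
Step 3: locate the error. For a single error e at position i, S_ℓ = v_i·e·α_i^ℓ, so α_err = S_1/S_0.
  S_0^{−1} = 5^{−1} = 9 (mod 11), so α_err = 3·9 = 27 ≡ 5 = α_4. Error position i = 4.
  Consistency check: S_2/S_1 = 4·4 = 16 ≡ 5 = α_err ✓ (single-error assumption holds).
Step 4: error magnitude e = S_0/v_4 = S_0·∏_{j≠4}(α_4 − α_j) = 5·9 = 45 ≡ 1 (mod 11).
Step 5: correct position 4: c_4 = r_4 − e = 1 − 1 ≡ 0 (mod 11). Hence c = [10, 5, 6, 0, 9].
  Check: interpolating c through the α_i gives m(x) = 2 + 4·x (degree < 2) with m(α_i) = c_i for every i, so c is indeed a codeword.


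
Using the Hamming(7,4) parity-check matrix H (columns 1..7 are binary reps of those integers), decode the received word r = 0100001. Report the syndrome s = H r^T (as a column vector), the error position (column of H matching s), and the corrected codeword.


s = (1, 0, 1)^T, error position = 5, corrected codeword c = 0100101

Compute s = H r^T mod 2 one row at a time:
  s_1 = 0 + 0 + 0 + 1 = 1 ≡ 1 (mod 2).
  s_2 = 1 + 0 + 0 + 1 = 2 ≡ 0 (mod 2).
  s_3 = 0 + 0 + 0 + 1 = 1 ≡ 1 (mod 2).
s = (1, 0, 1)^T — this equals column 5 of H (binary 101), so error is at position 5.
Correct: flip bit 5 of r = 0100001 to get c = 0100101.


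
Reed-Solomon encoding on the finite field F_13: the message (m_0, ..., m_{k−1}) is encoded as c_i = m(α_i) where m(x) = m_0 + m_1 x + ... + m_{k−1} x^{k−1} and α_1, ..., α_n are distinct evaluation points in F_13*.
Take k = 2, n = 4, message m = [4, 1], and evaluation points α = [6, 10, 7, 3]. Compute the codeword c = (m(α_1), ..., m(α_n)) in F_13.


c = [10, 1, 11, 7]

Message polynomial: m(x) = 4 + 1·x (mod 13).
For each evaluation point α_i, compute m(α_i) mod 13:
  α_1 = 6: Horner steps 1 → 10, so m(6) = 10.
  α_2 = 10: Horner steps 1 → 1, so m(10) = 1.
  α_3 = 7: Horner steps 1 → 11, so m(7) = 11.
  α_4 = 3: Horner steps 1 → 7, so m(3) = 7.
Codeword c = [10, 1, 11, 7] ∈ F_13^4.


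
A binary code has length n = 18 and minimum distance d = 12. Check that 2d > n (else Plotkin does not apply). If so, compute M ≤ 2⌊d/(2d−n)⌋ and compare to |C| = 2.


Plotkin bound M ≤ 4; given |C| = 2 ≤ bound (satisfied).

Check applicability: 2d = 24, n = 18.
2d − n = 6 > 0, so Plotkin applies.
Compute d/(2d−n) = 12/6 ≈ 2.0000.
⌊d/(2d−n)⌋ = 2.
Plotkin bound: M ≤ 2·2 = 4.
Given |C| = 2, check: satisfied.
This |C| is below the Plotkin bound.


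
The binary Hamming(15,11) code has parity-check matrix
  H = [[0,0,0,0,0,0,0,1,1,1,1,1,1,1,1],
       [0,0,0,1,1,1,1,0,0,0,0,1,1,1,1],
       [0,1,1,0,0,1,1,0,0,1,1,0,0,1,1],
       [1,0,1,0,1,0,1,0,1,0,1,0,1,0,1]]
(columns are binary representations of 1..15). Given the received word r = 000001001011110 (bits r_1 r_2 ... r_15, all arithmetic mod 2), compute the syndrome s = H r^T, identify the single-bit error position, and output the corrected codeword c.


s = (1, 0, 1, 1)^T, error position = 11, corrected codeword c = 000001001001110

Compute s = H r^T mod 2 one row at a time:
  s_1 = 0 + 1 + 0 + 1 + 1 + 1 + 1 + 0 = 5 ≡ 1 (mod 2).
  s_2 = 0 + 0 + 1 + 0 + 1 + 1 + 1 + 0 = 4 ≡ 0 (mod 2).
  s_3 = 0 + 0 + 1 + 0 + 0 + 1 + 1 + 0 = 3 ≡ 1 (mod 2).
  s_4 = 0 + 0 + 0 + 0 + 1 + 1 + 1 + 0 = 3 ≡ 1 (mod 2).
s = (1, 0, 1, 1)^T — this equals column 11 of H (binary 1011), so error is at position 11.
Correct: flip bit 11 of r = 000001001011110 to get c = 000001001001110.


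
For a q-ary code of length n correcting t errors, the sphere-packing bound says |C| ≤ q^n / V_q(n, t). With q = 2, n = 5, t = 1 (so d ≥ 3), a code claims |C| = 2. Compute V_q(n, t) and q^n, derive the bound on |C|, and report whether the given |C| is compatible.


V_q(n, t) = 6, q^n = 32, Hamming bound = 5, |C| = 2 ≤ bound (satisfied).

Step 1: Compute V_q(n, t) = Σ_{j=0}^1 C(n, j) (q−1)^j.
  j = 0: C(5,0)·(1)^0 = 1·1 = 1.
  j = 1: C(5,1)·(1)^1 = 5·1 = 5.
  V_q(n, t) = 1 + 5 = 6.
Step 2: q^n = 2^5 = 32.
Step 3: Hamming bound ⌊q^n / V_q(n,t)⌋ = ⌊32/6⌋ = 5.
Step 4: Compare |C| = 2 to 5: satisfied.
The claimed |C| lies below the Hamming bound.


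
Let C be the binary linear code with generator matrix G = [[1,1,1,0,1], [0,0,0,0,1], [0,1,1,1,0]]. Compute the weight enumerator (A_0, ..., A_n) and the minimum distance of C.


Weight distribution: A_0 = 1, A_1 = 1, A_2 = 1, A_3 = 3, A_4 = 2. Minimum distance d = 1.

Enumerate all 2^3 = 8 messages m ∈ F_2^3.
For each, compute codeword c = mG in F_2^5, then tally its weight.
  m = 000 → c = 00000, weight = 0.
  m = 100 → c = 11101, weight = 4.
  m = 010 → c = 00001, weight = 1.
  m = 110 → c = 11100, weight = 3.
  m = 001 → c = 01110, weight = 3.
  m = 101 → c = 10011, weight = 3.
  m = 011 → c = 01111, weight = 4.
  m = 111 → c = 10010, weight = 2.
Tally weights:
  weight 0: 1 codewords.
  weight 1: 1 codewords.
  weight 2: 1 codewords.
  weight 3: 3 codewords.
  weight 4: 2 codewords.
Minimum distance d = smallest w > 0 with A_w > 0 = 1.
Sanity: Σ A_w = 8 = 2^3 = 8 ✓.


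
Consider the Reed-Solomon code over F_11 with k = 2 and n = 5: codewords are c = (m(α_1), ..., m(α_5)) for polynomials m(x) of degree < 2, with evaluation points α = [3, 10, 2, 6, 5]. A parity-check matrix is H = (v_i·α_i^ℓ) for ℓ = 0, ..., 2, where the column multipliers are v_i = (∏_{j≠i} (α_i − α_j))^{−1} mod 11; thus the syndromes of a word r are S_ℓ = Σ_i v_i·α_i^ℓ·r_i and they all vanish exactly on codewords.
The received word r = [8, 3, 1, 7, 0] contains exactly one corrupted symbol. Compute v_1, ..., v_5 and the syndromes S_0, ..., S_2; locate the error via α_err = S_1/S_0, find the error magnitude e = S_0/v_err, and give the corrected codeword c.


S = (5, 6, 5), error at position 2, error magnitude e = 1, c = [8, 2, 1, 7, 0].

Step 1: column multipliers v_i = (∏_{j≠i}(α_i − α_j))^{−1} mod 11.
  i = 1 (α = 3): (3−10)(3−2)(3−6)(3−5) = (−7)·1·(−3)·(−2) = −42 ≡ 2, so v_1 = 2^{−1} = 6 (mod 11).
  i = 2 (α = 10): (10−3)(10−2)(10−6)(10−5) = 7·8·4·5 = 1120 ≡ 9, so v_2 = 9^{−1} = 5 (mod 11).
  i = 3 (α = 2): (2−3)(2−10)(2−6)(2−5) = (−1)·(−8)·(−4)·(−3) = 96 ≡ 8, so v_3 = 8^{−1} = 7 (mod 11).
  i = 4 (α = 6): (6−3)(6−10)(6−2)(6−5) = 3·(−4)·4·1 = −48 ≡ 7, so v_4 = 7^{−1} = 8 (mod 11).
  i = 5 (α = 5): (5−3)(5−10)(5−2)(5−6) = 2·(−5)·3·(−1) = 30 ≡ 8, so v_5 = 8^{−1} = 7 (mod 11).
  v = [6, 5, 7, 8, 7].
Step 2: syndromes of r = [8, 3, 1, 7, 0] (all sums mod 11).
  S_0 = Σ v_i r_i = 6·8 + 5·3 + 7·1 + 8·7 + 7·0 = 126 ≡ 5.
  S_1 = Σ v_i α_i r_i = 6·3·8 + 5·10·3 + 7·2·1 + 8·6·7 + 7·5·0 = 644 ≡ 6.
  α_i^2 mod 11 = [9, 1, 4, 3, 3].
  S_2 = Σ v_i α_i^2 r_i = 6·9·8 + 5·1·3 + 7·4·1 + 8·3·7 + 7·3·0 = 643 ≡ 5.
  S = (5, 6, 5) ≠ 0, so r is not a codeword (an error is present).
Step 3: locate the error. For a single error e at position i, S_ℓ = v_i·e·α_i^ℓ, so α_err = S_1/S_0.
  S_0^{−1} = 5^{−1} = 9 (mod 11), so α_err = 6·9 = 54 ≡ 10 = α_2. Error position i = 2.
  Consistency check: S_2/S_1 = 5·2 = 10 ≡ 10 = α_err ✓ (single-error assumption holds).
Step 4: error magnitude e = S_0/v_2 = S_0·∏_{j≠2}(α_2 − α_j) = 5·9 = 45 ≡ 1 (mod 11).
Step 5: correct position 2: c_2 = r_2 − e = 3 − 1 ≡ 2 (mod 11). Hence c = [8, 2, 1, 7, 0].
  Check: interpolating c through the α_i gives m(x) = 9 + 7·x (degree < 2) with m(α_i) = c_i for every i, so c is indeed a codeword.


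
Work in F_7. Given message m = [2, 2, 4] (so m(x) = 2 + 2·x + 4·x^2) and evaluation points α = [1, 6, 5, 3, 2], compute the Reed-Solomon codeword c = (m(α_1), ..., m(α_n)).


c = [1, 4, 0, 2, 1]

Message polynomial: m(x) = 2 + 2·x + 4·x^2 (mod 7).
For each evaluation point α_i, compute m(α_i) mod 7:
  α_1 = 1: Horner steps 4 → 6 → 1, so m(1) = 1.
  α_2 = 6: Horner steps 4 → 5 → 4, so m(6) = 4.
  α_3 = 5: Horner steps 4 → 1 → 0, so m(5) = 0.
  α_4 = 3: Horner steps 4 → 0 → 2, so m(3) = 2.
  α_5 = 2: Horner steps 4 → 3 → 1, so m(2) = 1.
Codeword c = [1, 4, 0, 2, 1] ∈ F_7^5.


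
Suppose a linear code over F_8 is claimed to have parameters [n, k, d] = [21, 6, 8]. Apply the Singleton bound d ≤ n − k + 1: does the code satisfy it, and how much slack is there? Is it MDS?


Singleton RHS = n − k + 1 = 16, slack = 8, bound satisfied, not MDS.

Singleton bound: d ≤ n − k + 1.
Here n = 21, k = 6, so n − k + 1 = 16.
Given d = 8, check d ≤ 16: YES.
Slack = (n − k + 1) − d = 8.
The code is NOT MDS (slack = 8 > 0).
Description: the claimed parameters are [21, 6, 8]_8; such a code would be non-MDS.


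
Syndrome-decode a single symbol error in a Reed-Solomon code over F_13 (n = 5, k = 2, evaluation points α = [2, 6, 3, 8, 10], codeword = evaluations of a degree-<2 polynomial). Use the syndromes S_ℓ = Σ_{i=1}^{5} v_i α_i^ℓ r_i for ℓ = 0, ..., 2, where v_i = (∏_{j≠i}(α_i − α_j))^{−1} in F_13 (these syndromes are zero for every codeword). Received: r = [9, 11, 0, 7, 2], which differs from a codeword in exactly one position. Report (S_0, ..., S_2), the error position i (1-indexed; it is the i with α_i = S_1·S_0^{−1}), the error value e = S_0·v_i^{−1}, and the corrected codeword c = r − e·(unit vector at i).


S = (5, 4, 11), error at position 2, error magnitude e = 12, c = [9, 12, 0, 7, 2].

Step 1: column multipliers v_i = (∏_{j≠i}(α_i − α_j))^{−1} mod 13.
  i = 1 (α = 2): (2−6)(2−3)(2−8)(2−10) = (−4)·(−1)·(−6)·(−8) = 192 ≡ 10, so v_1 = 10^{−1} = 4 (mod 13).
  i = 2 (α = 6): (6−2)(6−3)(6−8)(6−10) = 4·3·(−2)·(−4) = 96 ≡ 5, so v_2 = 5^{−1} = 8 (mod 13).
  i = 3 (α = 3): (3−2)(3−6)(3−8)(3−10) = 1·(−3)·(−5)·(−7) = −105 ≡ 12, so v_3 = 12^{−1} = 12 (mod 13).
  i = 4 (α = 8): (8−2)(8−6)(8−3)(8−10) = 6·2·5·(−2) = −120 ≡ 10, so v_4 = 10^{−1} = 4 (mod 13).
  i = 5 (α = 10): (10−2)(10−6)(10−3)(10−8) = 8·4·7·2 = 448 ≡ 6, so v_5 = 6^{−1} = 11 (mod 13).
  v = [4, 8, 12, 4, 11].
Step 2: syndromes of r = [9, 11, 0, 7, 2] (all sums mod 13).
  S_0 = Σ v_i r_i = 4·9 + 8·11 + 12·0 + 4·7 + 11·2 = 174 ≡ 5.
  S_1 = Σ v_i α_i r_i = 4·2·9 + 8·6·11 + 12·3·0 + 4·8·7 + 11·10·2 = 1044 ≡ 4.
  α_i^2 mod 13 = [4, 10, 9, 12, 9].
  S_2 = Σ v_i α_i^2 r_i = 4·4·9 + 8·10·11 + 12·9·0 + 4·12·7 + 11·9·2 = 1558 ≡ 11.
  S = (5, 4, 11) ≠ 0, so r is not a codeword (an error is present).
Step 3: locate the error. For a single error e at position i, S_ℓ = v_i·e·α_i^ℓ, so α_err = S_1/S_0.
  S_0^{−1} = 5^{−1} = 8 (mod 13), so α_err = 4·8 = 32 ≡ 6 = α_2. Error position i = 2.
  Consistency check: S_2/S_1 = 11·10 = 110 ≡ 6 = α_err ✓ (single-error assumption holds).
Step 4: error magnitude e = S_0/v_2 = S_0·∏_{j≠2}(α_2 − α_j) = 5·5 = 25 ≡ 12 (mod 13).
Step 5: correct position 2: c_2 = r_2 − e = 11 − 12 ≡ 12 (mod 13). Hence c = [9, 12, 0, 7, 2].
  Check: interpolating c through the α_i gives m(x) = 1 + 4·x (degree < 2) with m(α_i) = c_i for every i, so c is indeed a codeword.
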